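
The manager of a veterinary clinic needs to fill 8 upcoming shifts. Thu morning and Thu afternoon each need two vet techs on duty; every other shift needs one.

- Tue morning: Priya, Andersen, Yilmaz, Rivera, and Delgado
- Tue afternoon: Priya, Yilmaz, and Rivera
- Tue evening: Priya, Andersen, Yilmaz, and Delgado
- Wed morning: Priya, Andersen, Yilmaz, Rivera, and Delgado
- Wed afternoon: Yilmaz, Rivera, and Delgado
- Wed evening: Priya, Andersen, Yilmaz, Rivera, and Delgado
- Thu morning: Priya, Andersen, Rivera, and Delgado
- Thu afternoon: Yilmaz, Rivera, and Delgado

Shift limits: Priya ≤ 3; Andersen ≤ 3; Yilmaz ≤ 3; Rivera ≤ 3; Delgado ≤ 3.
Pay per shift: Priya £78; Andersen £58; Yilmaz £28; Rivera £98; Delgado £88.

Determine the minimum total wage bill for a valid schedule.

£580

Picking the cheapest available vet tech for each shift independently would cost £420, but that ignores the shift limits.
An optimal schedule: Tue morning→Andersen, Tue afternoon→Yilmaz, Tue evening→Andersen, Wed morning→Priya, Wed afternoon→Yilmaz, Wed evening→Priya, Thu morning→Andersen+Priya, Thu afternoon→Yilmaz+Delgado.
Total: 58 + 28 + 58 + 78 + 28 + 78 + 58 + 78 + 28 + 88 = £580.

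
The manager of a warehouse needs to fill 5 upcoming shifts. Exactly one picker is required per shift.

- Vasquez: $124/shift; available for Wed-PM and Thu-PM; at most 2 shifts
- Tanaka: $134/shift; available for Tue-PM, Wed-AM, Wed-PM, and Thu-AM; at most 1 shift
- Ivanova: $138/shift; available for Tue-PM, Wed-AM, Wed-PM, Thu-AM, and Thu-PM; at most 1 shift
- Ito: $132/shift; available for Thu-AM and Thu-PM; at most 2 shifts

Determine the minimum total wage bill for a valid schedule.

Picking the cheapest available picker for each shift independently would cost $648, but that ignores the shift limits.
An optimal schedule: Tue-PM→Tanaka, Wed-AM→Ivanova, Wed-PM→Vasquez, Thu-AM→Ito, Thu-PM→Vasquez.
Total: 134 + 138 + 124 + 132 + 124 = $652.

$652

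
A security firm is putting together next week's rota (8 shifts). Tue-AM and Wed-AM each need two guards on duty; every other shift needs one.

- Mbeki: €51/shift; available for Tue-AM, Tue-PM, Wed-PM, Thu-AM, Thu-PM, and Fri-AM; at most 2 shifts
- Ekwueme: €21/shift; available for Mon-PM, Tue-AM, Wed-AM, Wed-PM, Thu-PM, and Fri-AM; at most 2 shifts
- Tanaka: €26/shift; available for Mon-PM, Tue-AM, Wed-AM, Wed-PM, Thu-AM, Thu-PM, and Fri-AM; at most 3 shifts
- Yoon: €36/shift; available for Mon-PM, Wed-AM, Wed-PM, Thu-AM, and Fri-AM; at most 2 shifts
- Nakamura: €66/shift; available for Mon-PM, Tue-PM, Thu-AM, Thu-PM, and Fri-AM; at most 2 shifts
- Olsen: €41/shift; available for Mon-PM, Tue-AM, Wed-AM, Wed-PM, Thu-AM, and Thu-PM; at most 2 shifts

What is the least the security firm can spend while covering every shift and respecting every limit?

€325

Picking the cheapest available guard for each shift independently would cost €255, but that ignores the shift limits.
An optimal schedule: Mon-PM→Ekwueme, Tue-AM→Tanaka+Olsen, Tue-PM→Mbeki, Wed-AM→Yoon+Olsen, Wed-PM→Ekwueme, Thu-AM→Tanaka, Thu-PM→Tanaka, Fri-AM→Yoon.
Total: 21 + 26 + 41 + 51 + 36 + 41 + 21 + 26 + 26 + 36 = €325.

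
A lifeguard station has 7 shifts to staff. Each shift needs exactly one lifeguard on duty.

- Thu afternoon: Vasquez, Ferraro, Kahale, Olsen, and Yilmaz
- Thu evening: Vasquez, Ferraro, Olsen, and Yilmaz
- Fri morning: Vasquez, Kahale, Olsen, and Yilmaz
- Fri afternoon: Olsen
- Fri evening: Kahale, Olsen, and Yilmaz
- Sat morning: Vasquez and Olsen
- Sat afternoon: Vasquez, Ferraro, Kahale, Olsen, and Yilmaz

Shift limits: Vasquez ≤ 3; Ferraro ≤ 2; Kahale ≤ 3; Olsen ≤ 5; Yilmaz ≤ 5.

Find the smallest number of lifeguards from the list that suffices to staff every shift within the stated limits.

2

7 slots to fill and no one can take more than 5, so at least ⌈7/5⌉ = 2 lifeguards are needed.
Vasquez and Olsen alone can cover everything: Thu afternoon→Vasquez, Thu evening→Vasquez, Fri morning→Vasquez, Fri afternoon→Olsen, Fri evening→Olsen, Sat morning→Olsen, Sat afternoon→Olsen.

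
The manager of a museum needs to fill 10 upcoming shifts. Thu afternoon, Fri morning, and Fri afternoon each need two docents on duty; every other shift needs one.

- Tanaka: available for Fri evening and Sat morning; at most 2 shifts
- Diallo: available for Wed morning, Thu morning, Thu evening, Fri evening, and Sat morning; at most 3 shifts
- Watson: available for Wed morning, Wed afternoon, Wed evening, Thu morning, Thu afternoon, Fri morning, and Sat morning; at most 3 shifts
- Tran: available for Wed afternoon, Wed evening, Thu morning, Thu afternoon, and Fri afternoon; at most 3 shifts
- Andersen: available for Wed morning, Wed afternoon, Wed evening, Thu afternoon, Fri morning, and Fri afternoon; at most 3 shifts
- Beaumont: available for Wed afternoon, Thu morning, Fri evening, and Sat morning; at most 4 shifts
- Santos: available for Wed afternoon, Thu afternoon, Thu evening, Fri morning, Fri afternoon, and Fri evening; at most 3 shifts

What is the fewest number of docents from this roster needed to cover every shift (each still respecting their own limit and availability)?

13 slots to fill and no one can take more than 4, so at least ⌈13/4⌉ = 4 docents are needed.
Watson, Tran, Beaumont, and Santos alone can cover everything: Wed morning→Watson, Wed afternoon→Beaumont, Wed evening→Tran, Thu morning→Beaumont, Thu afternoon→Watson+Tran, Thu evening→Santos, Fri morning→Watson+Santos, Fri afternoon→Tran+Santos, Fri evening→Beaumont, Sat morning→Beaumont.

4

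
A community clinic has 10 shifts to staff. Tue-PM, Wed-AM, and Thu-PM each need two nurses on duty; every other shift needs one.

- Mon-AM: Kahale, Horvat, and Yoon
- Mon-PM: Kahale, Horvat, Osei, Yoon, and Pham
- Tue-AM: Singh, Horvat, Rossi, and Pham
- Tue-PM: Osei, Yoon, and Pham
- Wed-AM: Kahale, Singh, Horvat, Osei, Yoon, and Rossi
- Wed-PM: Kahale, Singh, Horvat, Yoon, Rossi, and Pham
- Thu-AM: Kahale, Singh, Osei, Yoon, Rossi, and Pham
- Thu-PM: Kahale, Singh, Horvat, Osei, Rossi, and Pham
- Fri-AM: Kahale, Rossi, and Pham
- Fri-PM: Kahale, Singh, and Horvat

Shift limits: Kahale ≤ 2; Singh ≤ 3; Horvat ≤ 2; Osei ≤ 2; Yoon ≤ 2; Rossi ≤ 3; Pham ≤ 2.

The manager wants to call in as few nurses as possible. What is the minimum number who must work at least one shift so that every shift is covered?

13 slots to fill and no one can take more than 3, so at least ⌈13/3⌉ = 5 nurses are needed.
Any 5 nurses together have capacity at most 3+3+2+2+2 = 12 < 13 slots, so 5 can never suffice.
Kahale, Singh, Horvat, Osei, Yoon, and Rossi alone can cover everything: Mon-AM→Kahale, Mon-PM→Horvat, Tue-AM→Singh, Tue-PM→Osei+Yoon, Wed-AM→Yoon+Rossi, Wed-PM→Singh, Thu-AM→Osei, Thu-PM→Horvat+Rossi, Fri-AM→Kahale, Fri-PM→Singh.

6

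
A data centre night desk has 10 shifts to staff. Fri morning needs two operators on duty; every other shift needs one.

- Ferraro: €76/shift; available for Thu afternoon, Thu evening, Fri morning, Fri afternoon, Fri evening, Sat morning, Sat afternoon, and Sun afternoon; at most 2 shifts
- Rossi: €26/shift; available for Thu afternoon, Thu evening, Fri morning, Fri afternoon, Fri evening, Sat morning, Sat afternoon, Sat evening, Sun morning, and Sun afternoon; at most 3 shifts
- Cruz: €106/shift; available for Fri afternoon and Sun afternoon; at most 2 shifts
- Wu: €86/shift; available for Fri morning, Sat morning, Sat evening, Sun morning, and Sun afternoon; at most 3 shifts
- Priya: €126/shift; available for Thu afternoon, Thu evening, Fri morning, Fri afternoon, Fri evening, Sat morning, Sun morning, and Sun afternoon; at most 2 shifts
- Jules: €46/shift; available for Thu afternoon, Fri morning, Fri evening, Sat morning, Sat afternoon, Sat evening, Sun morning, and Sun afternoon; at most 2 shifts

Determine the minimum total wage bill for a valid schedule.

Picking the cheapest available operator for each shift independently would cost €306, but that ignores the shift limits.
An optimal schedule: Thu afternoon→Jules, Thu evening→Rossi, Fri morning→Ferraro+Wu, Fri afternoon→Ferraro, Fri evening→Jules, Sat morning→Wu, Sat afternoon→Rossi, Sat evening→Rossi, Sun morning→Wu, Sun afternoon→Cruz.
Total: 46 + 26 + 76 + 86 + 76 + 46 + 86 + 26 + 26 + 86 + 106 = €686.

€686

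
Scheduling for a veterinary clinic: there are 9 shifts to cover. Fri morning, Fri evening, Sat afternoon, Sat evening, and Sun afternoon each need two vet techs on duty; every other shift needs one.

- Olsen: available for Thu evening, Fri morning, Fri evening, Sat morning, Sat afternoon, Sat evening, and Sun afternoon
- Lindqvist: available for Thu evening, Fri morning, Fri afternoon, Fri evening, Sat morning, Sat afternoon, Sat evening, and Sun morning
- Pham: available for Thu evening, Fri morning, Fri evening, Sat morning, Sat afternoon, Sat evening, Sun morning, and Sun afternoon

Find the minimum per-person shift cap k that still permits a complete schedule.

With 3 vet techs and 14 worker-slots to fill, someone must work at least ⌈14/3⌉ = 5 shifts, so k ≥ 5.
k = 5 works: Thu evening→Olsen, Fri morning→Olsen+Lindqvist, Fri afternoon→Lindqvist, Fri evening→Olsen+Lindqvist, Sat morning→Pham, Sat afternoon→Olsen+Pham, Sat evening→Lindqvist+Pham, Sun morning→Lindqvist, Sun afternoon→Olsen+Pham.
Loads: Olsen 5, Lindqvist 5, Pham 4 — all ≤ 5.

5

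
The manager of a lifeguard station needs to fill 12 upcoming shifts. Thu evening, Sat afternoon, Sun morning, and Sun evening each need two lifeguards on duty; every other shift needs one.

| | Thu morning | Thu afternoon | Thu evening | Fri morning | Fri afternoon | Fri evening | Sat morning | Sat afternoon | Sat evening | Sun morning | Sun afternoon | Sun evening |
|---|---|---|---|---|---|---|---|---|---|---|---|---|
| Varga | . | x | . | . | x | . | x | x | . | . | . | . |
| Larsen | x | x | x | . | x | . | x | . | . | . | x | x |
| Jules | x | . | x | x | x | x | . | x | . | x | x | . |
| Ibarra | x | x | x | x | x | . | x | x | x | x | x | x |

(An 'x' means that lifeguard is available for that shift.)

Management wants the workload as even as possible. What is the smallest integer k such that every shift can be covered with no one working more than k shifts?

With 4 lifeguards and 16 worker-slots to fill, someone must work at least ⌈16/4⌉ = 4 shifts, so k ≥ 4.
k = 4 works: Thu morning→Larsen, Thu afternoon→Varga, Thu evening→Larsen+Jules, Fri morning→Jules, Fri afternoon→Varga, Fri evening→Jules, Sat morning→Varga, Sat afternoon→Varga+Ibarra, Sat evening→Ibarra, Sun morning→Jules+Ibarra, Sun afternoon→Larsen, Sun evening→Larsen+Ibarra.
Loads: Varga 4, Larsen 4, Jules 4, Ibarra 4 — all ≤ 4.

4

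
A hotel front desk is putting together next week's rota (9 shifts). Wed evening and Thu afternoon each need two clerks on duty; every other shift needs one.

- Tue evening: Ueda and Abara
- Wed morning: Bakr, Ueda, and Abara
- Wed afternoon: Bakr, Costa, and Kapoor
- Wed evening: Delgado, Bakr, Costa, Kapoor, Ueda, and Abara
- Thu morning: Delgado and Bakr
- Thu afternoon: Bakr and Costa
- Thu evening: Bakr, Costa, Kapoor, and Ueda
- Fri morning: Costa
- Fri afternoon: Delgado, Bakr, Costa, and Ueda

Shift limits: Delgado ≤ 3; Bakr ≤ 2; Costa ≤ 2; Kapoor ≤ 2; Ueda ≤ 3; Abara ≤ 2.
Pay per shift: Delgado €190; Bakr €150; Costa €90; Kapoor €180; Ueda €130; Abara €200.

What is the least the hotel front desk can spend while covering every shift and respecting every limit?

€1610

Thu afternoon can only be covered by Bakr and Costa, so that assignment is forced.
Fri morning can only be covered by Costa, so that assignment is forced.
Picking the cheapest available clerk for each shift independently would cost €1230, but that ignores the shift limits.
An optimal schedule: Tue evening→Ueda, Wed morning→Ueda, Wed afternoon→Kapoor, Wed evening→Kapoor+Delgado, Thu morning→Bakr, Thu afternoon→Costa+Bakr, Thu evening→Ueda, Fri morning→Costa, Fri afternoon→Delgado.
Total: 130 + 130 + 180 + 180 + 190 + 150 + 90 + 150 + 130 + 90 + 190 = €1610.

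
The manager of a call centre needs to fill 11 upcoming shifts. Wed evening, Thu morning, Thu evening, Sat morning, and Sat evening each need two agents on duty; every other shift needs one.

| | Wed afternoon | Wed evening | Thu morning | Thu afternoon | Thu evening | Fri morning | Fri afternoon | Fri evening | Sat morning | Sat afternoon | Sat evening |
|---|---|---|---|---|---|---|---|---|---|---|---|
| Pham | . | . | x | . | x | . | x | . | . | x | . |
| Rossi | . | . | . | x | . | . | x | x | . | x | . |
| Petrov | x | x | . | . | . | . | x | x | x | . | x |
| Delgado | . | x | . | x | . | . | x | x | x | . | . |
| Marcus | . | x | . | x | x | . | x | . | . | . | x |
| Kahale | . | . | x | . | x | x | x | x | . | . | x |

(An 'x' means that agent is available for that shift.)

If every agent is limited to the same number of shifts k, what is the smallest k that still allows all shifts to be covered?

3

With 6 agents and 16 worker-slots to fill, someone must work at least ⌈16/6⌉ = 3 shifts, so k ≥ 3.
k = 3 works: Wed afternoon→Petrov, Wed evening→Petrov+Delgado, Thu morning→Pham+Kahale, Thu afternoon→Rossi, Thu evening→Pham+Marcus, Fri morning→Kahale, Fri afternoon→Rossi, Fri evening→Rossi, Sat morning→Petrov+Delgado, Sat afternoon→Pham, Sat evening→Marcus+Kahale.
Loads: Pham 3, Rossi 3, Petrov 3, Delgado 2, Marcus 2, Kahale 3 — all ≤ 3.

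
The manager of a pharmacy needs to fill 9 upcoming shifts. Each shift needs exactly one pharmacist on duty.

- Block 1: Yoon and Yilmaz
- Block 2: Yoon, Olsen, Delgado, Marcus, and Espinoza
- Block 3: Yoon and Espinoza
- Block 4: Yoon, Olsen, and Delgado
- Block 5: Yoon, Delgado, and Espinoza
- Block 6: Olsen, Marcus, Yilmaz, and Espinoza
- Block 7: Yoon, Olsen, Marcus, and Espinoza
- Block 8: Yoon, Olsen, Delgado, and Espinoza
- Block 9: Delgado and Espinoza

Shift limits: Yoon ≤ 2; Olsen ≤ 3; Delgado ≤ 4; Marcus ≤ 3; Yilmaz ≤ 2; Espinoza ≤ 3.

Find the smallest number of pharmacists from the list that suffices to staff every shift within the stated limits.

3

9 slots to fill and no one can take more than 4, so at least ⌈9/4⌉ = 3 pharmacists are needed.
Yoon, Olsen, and Delgado alone can cover everything: Block 1→Yoon, Block 2→Olsen, Block 3→Yoon, Block 4→Delgado, Block 5→Delgado, Block 6→Olsen, Block 7→Olsen, Block 8→Delgado, Block 9→Delgado.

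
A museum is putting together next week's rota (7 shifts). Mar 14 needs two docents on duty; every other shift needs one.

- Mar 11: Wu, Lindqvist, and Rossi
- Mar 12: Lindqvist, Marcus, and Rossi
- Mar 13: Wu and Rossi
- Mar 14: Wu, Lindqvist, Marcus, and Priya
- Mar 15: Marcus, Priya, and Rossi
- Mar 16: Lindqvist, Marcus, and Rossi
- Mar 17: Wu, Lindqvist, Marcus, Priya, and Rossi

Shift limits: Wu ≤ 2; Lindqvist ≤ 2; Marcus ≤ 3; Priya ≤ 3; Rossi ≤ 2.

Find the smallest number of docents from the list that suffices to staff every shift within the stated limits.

3

8 slots to fill and no one can take more than 3, so at least ⌈8/3⌉ = 3 docents are needed.
Wu, Marcus, and Priya alone can cover everything: Mar 11→Wu, Mar 12→Marcus, Mar 13→Wu, Mar 14→Marcus+Priya, Mar 15→Priya, Mar 16→Marcus, Mar 17→Priya.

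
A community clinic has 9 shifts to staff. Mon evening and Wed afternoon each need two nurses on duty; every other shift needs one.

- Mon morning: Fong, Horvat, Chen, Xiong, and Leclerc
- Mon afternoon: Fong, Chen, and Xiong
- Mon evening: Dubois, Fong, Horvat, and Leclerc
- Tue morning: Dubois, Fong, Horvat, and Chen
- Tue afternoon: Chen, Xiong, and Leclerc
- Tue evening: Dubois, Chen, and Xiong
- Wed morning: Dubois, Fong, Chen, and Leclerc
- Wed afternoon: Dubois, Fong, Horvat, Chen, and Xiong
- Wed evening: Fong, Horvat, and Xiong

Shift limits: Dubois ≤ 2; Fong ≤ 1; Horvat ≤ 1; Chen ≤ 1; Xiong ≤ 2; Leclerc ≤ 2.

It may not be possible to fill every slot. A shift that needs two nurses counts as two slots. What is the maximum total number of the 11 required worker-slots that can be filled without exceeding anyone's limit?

Total capacity across all nurses is 2+1+1+1+2+2 = 9, and 11 slots are needed, so at most 9 can be filled.
An assignment achieving 9: Mon morning→Xiong, Mon afternoon→Fong, Mon evening→Dubois+Leclerc, Tue afternoon→Chen, Tue evening→Dubois, Wed morning→Leclerc, Wed afternoon→Xiong, Wed evening→Horvat.
Loads: Dubois 2/2, Fong 1/1, Horvat 1/1, Chen 1/1, Xiong 2/2, Leclerc 2/2.

9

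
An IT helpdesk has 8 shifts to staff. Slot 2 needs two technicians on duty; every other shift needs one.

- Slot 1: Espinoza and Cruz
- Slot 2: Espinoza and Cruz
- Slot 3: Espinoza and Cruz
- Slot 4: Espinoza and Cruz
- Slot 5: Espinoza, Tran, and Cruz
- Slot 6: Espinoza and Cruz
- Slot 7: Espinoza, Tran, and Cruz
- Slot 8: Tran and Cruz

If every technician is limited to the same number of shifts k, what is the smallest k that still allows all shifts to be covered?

3

With 3 technicians and 9 worker-slots to fill, someone must work at least ⌈9/3⌉ = 3 shifts, so k ≥ 3.
k = 3 works: Slot 1→Espinoza, Slot 2→Espinoza+Cruz, Slot 3→Espinoza, Slot 4→Cruz, Slot 5→Tran, Slot 6→Cruz, Slot 7→Tran, Slot 8→Tran.
Loads: Espinoza 3, Tran 3, Cruz 3 — all ≤ 3.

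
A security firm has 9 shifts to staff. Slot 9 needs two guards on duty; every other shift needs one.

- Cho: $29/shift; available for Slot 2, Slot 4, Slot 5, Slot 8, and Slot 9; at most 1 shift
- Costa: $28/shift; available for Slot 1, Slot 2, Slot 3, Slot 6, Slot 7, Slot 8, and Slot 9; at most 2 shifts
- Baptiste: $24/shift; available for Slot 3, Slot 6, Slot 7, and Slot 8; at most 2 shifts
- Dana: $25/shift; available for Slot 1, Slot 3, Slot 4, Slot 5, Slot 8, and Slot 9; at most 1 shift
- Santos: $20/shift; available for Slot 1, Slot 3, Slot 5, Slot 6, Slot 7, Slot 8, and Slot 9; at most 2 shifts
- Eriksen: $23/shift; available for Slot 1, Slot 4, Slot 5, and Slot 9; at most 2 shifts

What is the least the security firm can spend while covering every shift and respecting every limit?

$244

Picking the cheapest available guard for each shift independently would cost $214, but that ignores the shift limits.
An optimal schedule: Slot 1→Santos, Slot 2→Cho, Slot 3→Baptiste, Slot 4→Dana, Slot 5→Eriksen, Slot 6→Costa, Slot 7→Costa, Slot 8→Baptiste, Slot 9→Santos+Eriksen.
Total: 20 + 29 + 24 + 25 + 23 + 28 + 28 + 24 + 20 + 23 = $244.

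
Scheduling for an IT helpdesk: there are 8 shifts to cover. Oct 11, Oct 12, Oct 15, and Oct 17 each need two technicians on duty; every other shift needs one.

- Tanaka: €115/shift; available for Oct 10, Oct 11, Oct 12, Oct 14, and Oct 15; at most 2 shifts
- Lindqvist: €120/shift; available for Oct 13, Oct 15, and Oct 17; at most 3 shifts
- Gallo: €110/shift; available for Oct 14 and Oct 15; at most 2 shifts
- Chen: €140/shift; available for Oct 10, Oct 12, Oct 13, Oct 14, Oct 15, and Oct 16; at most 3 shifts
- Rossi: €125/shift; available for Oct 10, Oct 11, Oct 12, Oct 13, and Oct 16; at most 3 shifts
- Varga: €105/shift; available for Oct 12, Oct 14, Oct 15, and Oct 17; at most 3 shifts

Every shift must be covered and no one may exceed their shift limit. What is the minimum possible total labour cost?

Oct 11 can only be covered by Tanaka and Rossi, so that assignment is forced.
Oct 17 can only be covered by Lindqvist and Varga, so that assignment is forced.
Picking the cheapest available technician for each shift independently would cost €1365, but that ignores the shift limits.
An optimal schedule: Oct 10→Tanaka, Oct 11→Tanaka+Rossi, Oct 12→Varga+Rossi, Oct 13→Lindqvist, Oct 14→Gallo, Oct 15→Varga+Gallo, Oct 16→Rossi, Oct 17→Varga+Lindqvist.
Total: 115 + 115 + 125 + 105 + 125 + 120 + 110 + 105 + 110 + 125 + 105 + 120 = €1380.

€1380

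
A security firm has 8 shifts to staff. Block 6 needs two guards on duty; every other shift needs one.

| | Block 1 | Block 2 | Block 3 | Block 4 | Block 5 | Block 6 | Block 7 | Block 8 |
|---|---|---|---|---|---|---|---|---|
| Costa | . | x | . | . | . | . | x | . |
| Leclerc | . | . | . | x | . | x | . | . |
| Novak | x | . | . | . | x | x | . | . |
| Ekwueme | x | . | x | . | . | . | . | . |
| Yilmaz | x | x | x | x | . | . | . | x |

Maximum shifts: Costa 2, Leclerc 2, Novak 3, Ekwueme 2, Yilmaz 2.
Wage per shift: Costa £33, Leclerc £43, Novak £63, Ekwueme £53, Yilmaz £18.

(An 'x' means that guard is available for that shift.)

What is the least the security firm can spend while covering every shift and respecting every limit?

£367

Block 5 can only be covered by Novak, so that assignment is forced.
Block 6 can only be covered by Leclerc and Novak, so that assignment is forced.
Block 7 can only be covered by Costa, so that assignment is forced.
Picking the cheapest available guard for each shift independently would cost £292, but that ignores the shift limits.
An optimal schedule: Block 1→Ekwueme, Block 2→Costa, Block 3→Yilmaz, Block 4→Leclerc, Block 5→Novak, Block 6→Leclerc+Novak, Block 7→Costa, Block 8→Yilmaz.
Total: 53 + 33 + 18 + 43 + 63 + 43 + 63 + 33 + 18 = £367.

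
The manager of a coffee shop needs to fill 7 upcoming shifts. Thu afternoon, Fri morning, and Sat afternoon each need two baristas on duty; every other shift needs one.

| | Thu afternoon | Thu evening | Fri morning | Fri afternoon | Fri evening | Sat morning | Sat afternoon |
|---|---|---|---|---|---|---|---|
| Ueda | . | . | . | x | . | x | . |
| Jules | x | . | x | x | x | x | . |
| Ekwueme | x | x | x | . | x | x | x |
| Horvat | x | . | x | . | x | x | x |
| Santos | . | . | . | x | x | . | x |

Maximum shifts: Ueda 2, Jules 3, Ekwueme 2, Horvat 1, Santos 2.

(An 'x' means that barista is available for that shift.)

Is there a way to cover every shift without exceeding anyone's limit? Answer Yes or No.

No

Total capacity is 10 and 10 slots are needed, so capacity alone doesn't rule it out.
Shifts {Thu afternoon, Thu evening, Fri morning, Sat afternoon} need 7 worker-slots in total, but the baristas available for any of those shifts (Jules, Ekwueme, Horvat, and Santos) can supply at most 6 among them. So no valid schedule exists.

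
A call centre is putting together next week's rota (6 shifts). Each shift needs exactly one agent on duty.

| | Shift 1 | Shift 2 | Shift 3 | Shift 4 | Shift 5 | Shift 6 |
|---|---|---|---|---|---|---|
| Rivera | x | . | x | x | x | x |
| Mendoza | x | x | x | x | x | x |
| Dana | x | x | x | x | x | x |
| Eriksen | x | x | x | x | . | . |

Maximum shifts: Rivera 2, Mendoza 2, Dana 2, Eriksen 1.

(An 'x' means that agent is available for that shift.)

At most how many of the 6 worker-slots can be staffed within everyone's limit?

Total capacity across all agents is 2+2+2+1 = 7, and 6 slots are needed, so at most 6 can be filled.
An assignment achieving 6: Shift 1→Mendoza, Shift 2→Mendoza, Shift 3→Dana, Shift 4→Dana, Shift 5→Rivera, Shift 6→Rivera.
Loads: Rivera 2/2, Mendoza 2/2, Dana 2/2, Eriksen 0/1.

6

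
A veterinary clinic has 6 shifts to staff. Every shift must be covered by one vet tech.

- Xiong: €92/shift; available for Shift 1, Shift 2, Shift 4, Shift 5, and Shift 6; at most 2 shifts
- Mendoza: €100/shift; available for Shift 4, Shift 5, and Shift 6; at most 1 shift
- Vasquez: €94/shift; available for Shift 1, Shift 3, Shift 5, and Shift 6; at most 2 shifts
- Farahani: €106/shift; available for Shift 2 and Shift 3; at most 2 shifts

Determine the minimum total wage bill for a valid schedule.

€578

Picking the cheapest available vet tech for each shift independently would cost €554, but that ignores the shift limits.
An optimal schedule: Shift 1→Xiong, Shift 2→Xiong, Shift 3→Farahani, Shift 4→Mendoza, Shift 5→Vasquez, Shift 6→Vasquez.
Total: 92 + 92 + 106 + 100 + 94 + 94 = €578.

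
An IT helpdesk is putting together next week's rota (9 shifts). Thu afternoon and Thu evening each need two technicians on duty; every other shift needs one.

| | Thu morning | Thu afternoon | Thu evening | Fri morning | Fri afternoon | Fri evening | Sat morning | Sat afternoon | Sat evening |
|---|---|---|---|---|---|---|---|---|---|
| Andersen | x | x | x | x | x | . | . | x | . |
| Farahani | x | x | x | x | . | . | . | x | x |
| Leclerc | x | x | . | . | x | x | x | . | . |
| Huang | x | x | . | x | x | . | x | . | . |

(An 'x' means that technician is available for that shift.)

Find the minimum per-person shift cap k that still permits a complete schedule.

3

With 4 technicians and 11 worker-slots to fill, someone must work at least ⌈11/4⌉ = 3 shifts, so k ≥ 3.
k = 3 works: Thu morning→Huang, Thu afternoon→Farahani+Huang, Thu evening→Andersen+Farahani, Fri morning→Andersen, Fri afternoon→Leclerc, Fri evening→Leclerc, Sat morning→Leclerc, Sat afternoon→Andersen, Sat evening→Farahani.
Loads: Andersen 3, Farahani 3, Leclerc 3, Huang 2 — all ≤ 3.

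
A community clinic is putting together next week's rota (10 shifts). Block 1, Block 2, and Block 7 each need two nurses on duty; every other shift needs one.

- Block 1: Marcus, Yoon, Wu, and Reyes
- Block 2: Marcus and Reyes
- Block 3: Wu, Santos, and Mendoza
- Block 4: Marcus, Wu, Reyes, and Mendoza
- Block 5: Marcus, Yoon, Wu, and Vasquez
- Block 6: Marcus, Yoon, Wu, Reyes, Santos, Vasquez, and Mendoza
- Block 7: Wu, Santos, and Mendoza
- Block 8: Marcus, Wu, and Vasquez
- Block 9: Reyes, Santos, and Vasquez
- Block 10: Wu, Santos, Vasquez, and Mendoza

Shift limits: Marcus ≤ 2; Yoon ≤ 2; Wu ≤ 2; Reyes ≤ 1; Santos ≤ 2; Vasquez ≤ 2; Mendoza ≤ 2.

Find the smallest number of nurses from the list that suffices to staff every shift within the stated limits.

7

13 slots to fill and no one can take more than 2, so at least ⌈13/2⌉ = 7 nurses are needed.
Marcus, Yoon, Wu, Reyes, Santos, Vasquez, and Mendoza alone can cover everything: Block 1→Marcus+Yoon, Block 2→Marcus+Reyes, Block 3→Wu, Block 4→Mendoza, Block 5→Yoon, Block 6→Mendoza, Block 7→Wu+Santos, Block 8→Vasquez, Block 9→Santos, Block 10→Vasquez.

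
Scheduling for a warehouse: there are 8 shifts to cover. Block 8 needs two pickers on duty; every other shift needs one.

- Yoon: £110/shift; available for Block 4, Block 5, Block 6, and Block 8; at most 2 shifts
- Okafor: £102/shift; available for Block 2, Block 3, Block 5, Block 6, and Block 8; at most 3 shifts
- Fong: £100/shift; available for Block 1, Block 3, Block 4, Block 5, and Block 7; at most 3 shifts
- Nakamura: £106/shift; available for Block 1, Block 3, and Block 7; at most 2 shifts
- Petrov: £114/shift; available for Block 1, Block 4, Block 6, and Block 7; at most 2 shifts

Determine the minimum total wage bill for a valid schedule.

Block 2 can only be covered by Okafor, so that assignment is forced.
Block 8 can only be covered by Yoon and Okafor, so that assignment is forced.
Picking the cheapest available picker for each shift independently would cost £916, but that ignores the shift limits.
An optimal schedule: Block 1→Fong, Block 2→Okafor, Block 3→Nakamura, Block 4→Fong, Block 5→Fong, Block 6→Okafor, Block 7→Nakamura, Block 8→Okafor+Yoon.
Total: 100 + 102 + 106 + 100 + 100 + 102 + 106 + 102 + 110 = £928.

£928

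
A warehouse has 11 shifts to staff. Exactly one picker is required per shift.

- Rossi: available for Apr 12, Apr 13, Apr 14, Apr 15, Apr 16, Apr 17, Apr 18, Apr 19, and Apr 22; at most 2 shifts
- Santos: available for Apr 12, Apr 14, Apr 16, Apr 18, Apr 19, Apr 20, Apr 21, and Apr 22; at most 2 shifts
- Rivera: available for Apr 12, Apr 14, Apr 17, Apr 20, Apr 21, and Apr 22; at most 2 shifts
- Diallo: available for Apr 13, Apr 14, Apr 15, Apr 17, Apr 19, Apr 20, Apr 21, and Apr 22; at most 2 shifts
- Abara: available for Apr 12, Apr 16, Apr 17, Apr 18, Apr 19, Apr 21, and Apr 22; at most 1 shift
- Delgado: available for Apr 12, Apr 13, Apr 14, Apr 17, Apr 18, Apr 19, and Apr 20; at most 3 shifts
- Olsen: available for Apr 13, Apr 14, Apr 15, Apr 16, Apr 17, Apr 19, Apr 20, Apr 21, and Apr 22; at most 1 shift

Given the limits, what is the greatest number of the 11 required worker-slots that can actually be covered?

Total capacity across all pickers is 2+2+2+2+1+3+1 = 13, and 11 slots are needed, so at most 11 can be filled.
An assignment achieving 11: Apr 12→Rivera, Apr 13→Rossi, Apr 14→Diallo, Apr 15→Rossi, Apr 16→Santos, Apr 17→Abara, Apr 18→Santos, Apr 19→Delgado, Apr 20→Rivera, Apr 21→Diallo, Apr 22→Olsen.
Loads: Rossi 2/2, Santos 2/2, Rivera 2/2, Diallo 2/2, Abara 1/1, Delgado 1/3, Olsen 1/1.

11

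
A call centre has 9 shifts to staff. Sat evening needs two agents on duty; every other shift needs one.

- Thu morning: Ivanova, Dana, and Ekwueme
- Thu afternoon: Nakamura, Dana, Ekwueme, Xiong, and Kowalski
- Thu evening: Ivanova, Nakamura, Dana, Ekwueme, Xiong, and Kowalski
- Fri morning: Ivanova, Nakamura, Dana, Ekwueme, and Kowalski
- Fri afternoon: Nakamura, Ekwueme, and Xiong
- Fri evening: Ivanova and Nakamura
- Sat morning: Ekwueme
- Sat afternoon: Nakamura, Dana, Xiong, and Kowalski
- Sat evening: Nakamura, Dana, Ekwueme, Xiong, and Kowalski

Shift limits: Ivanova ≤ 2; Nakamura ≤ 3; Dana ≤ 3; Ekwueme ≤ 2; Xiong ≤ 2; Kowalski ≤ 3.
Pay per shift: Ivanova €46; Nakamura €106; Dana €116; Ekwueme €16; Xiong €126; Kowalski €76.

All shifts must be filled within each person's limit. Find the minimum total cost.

Sat morning can only be covered by Ekwueme, so that assignment is forced.
Picking the cheapest available agent for each shift independently would cost €310, but that ignores the shift limits.
An optimal schedule: Thu morning→Ekwueme, Thu afternoon→Kowalski, Thu evening→Nakamura, Fri morning→Ivanova, Fri afternoon→Nakamura, Fri evening→Ivanova, Sat morning→Ekwueme, Sat afternoon→Kowalski, Sat evening→Kowalski+Nakamura.
Total: 16 + 76 + 106 + 46 + 106 + 46 + 16 + 76 + 76 + 106 = €670.

€670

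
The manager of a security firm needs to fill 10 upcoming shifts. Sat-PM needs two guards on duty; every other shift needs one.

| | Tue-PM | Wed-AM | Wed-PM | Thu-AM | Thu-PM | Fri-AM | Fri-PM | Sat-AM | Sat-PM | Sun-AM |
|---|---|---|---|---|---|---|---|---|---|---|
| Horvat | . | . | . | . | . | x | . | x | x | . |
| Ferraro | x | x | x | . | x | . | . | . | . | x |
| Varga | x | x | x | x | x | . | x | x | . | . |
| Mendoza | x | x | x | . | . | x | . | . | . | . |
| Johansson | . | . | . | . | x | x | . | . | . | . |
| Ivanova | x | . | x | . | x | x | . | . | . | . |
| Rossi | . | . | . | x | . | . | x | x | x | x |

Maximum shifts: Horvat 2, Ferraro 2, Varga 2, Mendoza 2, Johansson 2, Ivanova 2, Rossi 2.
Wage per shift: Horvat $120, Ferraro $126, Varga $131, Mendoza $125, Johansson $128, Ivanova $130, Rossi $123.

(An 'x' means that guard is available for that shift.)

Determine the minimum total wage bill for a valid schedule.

Sat-PM can only be covered by Horvat and Rossi, so that assignment is forced.
Picking the cheapest available guard for each shift independently would cost $1353, but that ignores the shift limits.
An optimal schedule: Tue-PM→Mendoza, Wed-AM→Mendoza, Wed-PM→Ferraro, Thu-AM→Rossi, Thu-PM→Johansson, Fri-AM→Johansson, Fri-PM→Varga, Sat-AM→Horvat, Sat-PM→Horvat+Rossi, Sun-AM→Ferraro.
Total: 125 + 125 + 126 + 123 + 128 + 128 + 131 + 120 + 120 + 123 + 126 = $1375.

$1375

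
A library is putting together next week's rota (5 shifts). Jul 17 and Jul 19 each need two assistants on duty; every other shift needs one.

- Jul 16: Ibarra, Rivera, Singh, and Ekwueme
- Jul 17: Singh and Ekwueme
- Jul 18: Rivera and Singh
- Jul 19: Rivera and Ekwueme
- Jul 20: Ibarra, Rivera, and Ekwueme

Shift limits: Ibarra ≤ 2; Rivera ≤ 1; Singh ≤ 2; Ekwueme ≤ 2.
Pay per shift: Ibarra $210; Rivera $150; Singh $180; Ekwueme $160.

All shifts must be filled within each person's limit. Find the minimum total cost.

$1250

Jul 17 can only be covered by Singh and Ekwueme, so that assignment is forced.
Jul 19 can only be covered by Rivera and Ekwueme, so that assignment is forced.
Picking the cheapest available assistant for each shift independently would cost $1100, but that ignores the shift limits.
An optimal schedule: Jul 16→Ibarra, Jul 17→Singh+Ekwueme, Jul 18→Singh, Jul 19→Rivera+Ekwueme, Jul 20→Ibarra.
Total: 210 + 180 + 160 + 180 + 150 + 160 + 210 = $1250.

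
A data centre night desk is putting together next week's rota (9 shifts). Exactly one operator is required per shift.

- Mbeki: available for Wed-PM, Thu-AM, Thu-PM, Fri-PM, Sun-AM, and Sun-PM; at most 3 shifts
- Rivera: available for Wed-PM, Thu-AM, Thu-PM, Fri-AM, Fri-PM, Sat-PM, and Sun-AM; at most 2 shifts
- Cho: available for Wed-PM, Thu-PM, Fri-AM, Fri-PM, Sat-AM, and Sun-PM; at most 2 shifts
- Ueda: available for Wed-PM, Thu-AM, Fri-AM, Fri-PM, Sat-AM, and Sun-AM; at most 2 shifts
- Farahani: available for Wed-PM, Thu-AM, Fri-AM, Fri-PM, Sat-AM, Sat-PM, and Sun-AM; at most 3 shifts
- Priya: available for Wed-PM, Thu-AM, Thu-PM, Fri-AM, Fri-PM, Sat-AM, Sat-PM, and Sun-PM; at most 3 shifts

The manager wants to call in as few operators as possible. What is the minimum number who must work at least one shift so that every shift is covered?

9 slots to fill and no one can take more than 3, so at least ⌈9/3⌉ = 3 operators are needed.
Mbeki, Farahani, and Priya alone can cover everything: Wed-PM→Priya, Thu-AM→Priya, Thu-PM→Mbeki, Fri-AM→Farahani, Fri-PM→Priya, Sat-AM→Farahani, Sat-PM→Farahani, Sun-AM→Mbeki, Sun-PM→Mbeki.

3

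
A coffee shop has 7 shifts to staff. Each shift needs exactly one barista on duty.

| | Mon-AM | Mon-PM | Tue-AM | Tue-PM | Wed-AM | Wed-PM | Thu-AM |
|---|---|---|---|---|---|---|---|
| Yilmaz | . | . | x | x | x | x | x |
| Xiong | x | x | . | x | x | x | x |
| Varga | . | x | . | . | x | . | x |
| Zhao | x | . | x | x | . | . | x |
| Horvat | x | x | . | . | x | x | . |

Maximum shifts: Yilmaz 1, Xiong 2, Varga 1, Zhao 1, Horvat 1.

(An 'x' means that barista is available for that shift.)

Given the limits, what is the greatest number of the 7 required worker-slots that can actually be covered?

Total capacity across all baristas is 1+2+1+1+1 = 6, and 7 slots are needed, so at most 6 can be filled.
An assignment achieving 6: Mon-AM→Xiong, Mon-PM→Xiong, Tue-AM→Yilmaz, Tue-PM→Zhao, Wed-AM→Varga, Wed-PM→Horvat.
Loads: Yilmaz 1/1, Xiong 2/2, Varga 1/1, Zhao 1/1, Horvat 1/1.

6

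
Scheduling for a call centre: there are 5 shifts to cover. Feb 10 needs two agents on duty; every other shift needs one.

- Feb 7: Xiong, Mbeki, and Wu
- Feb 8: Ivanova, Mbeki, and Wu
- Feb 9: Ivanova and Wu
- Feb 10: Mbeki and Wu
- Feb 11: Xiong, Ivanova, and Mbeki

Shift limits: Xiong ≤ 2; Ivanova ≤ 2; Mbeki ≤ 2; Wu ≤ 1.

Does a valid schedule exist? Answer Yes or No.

Feb 10 can only be covered by Mbeki and Wu, so that assignment is forced.
One valid schedule: Feb 7→Xiong, Feb 8→Ivanova, Feb 9→Ivanova, Feb 10→Mbeki+Wu, Feb 11→Xiong.
Loads: Xiong 2/2, Ivanova 2/2, Mbeki 1/2, Wu 1/1 — all within limits.

Yes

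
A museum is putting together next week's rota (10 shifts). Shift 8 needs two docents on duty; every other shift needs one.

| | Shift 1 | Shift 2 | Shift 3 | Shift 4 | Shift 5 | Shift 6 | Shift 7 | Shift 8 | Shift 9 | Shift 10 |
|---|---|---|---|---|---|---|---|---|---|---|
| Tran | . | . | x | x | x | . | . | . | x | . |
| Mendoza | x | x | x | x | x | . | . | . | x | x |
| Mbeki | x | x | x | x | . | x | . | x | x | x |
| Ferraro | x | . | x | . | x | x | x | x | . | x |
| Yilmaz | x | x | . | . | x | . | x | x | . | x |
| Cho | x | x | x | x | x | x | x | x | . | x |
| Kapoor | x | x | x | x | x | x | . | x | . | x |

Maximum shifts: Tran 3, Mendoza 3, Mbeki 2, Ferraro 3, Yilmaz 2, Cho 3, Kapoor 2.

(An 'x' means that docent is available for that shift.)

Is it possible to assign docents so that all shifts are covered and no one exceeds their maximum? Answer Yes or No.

One valid schedule: Shift 1→Mendoza, Shift 2→Mendoza, Shift 3→Tran, Shift 4→Tran, Shift 5→Mendoza, Shift 6→Mbeki, Shift 7→Ferraro, Shift 8→Ferraro+Yilmaz, Shift 9→Tran, Shift 10→Mbeki.
Loads: Tran 3/3, Mendoza 3/3, Mbeki 2/2, Ferraro 2/3, Yilmaz 1/2, Cho 0/3, Kapoor 0/2 — all within limits.

Yes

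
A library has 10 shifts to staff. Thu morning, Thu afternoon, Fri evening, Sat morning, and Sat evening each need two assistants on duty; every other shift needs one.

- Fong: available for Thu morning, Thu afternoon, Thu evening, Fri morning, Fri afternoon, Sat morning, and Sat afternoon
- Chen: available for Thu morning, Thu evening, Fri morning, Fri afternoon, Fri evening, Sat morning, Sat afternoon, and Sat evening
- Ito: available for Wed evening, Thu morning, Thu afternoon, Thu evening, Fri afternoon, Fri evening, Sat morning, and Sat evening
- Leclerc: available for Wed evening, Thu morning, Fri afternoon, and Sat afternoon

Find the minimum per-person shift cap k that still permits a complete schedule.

With 4 assistants and 15 worker-slots to fill, someone must work at least ⌈15/4⌉ = 4 shifts, so k ≥ 4.
k = 4 works: Wed evening→Ito, Thu morning→Chen+Leclerc, Thu afternoon→Fong+Ito, Thu evening→Fong, Fri morning→Fong, Fri afternoon→Leclerc, Fri evening→Chen+Ito, Sat morning→Fong+Chen, Sat afternoon→Leclerc, Sat evening→Chen+Ito.
Loads: Fong 4, Chen 4, Ito 4, Leclerc 3 — all ≤ 4.

4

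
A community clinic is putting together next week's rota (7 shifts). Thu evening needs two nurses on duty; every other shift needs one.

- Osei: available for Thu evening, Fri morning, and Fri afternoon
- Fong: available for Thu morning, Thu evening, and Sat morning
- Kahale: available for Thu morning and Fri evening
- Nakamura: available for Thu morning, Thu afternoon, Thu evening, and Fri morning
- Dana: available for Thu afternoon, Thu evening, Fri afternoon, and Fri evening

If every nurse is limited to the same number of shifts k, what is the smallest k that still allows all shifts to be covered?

2

With 5 nurses and 8 worker-slots to fill, someone must work at least ⌈8/5⌉ = 2 shifts, so k ≥ 2.
k = 2 works: Thu morning→Fong, Thu afternoon→Nakamura, Thu evening→Nakamura+Dana, Fri morning→Osei, Fri afternoon→Osei, Fri evening→Kahale, Sat morning→Fong.
Loads: Osei 2, Fong 2, Kahale 1, Nakamura 2, Dana 1 — all ≤ 2.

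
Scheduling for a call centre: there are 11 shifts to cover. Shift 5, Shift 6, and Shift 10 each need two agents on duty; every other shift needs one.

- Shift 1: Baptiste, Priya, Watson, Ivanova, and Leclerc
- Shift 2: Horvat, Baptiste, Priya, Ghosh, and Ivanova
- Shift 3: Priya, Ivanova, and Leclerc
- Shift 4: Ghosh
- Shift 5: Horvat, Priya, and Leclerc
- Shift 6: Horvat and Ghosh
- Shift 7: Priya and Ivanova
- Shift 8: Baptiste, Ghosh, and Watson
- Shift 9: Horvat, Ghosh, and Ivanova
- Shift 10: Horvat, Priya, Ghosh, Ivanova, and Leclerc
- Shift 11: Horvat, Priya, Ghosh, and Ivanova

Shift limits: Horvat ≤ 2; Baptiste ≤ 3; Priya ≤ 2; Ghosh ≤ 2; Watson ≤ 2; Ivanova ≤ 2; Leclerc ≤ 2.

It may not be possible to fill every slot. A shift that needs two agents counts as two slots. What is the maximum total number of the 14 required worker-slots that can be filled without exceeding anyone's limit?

13

Total capacity across all agents is 2+3+2+2+2+2+2 = 15, and 14 slots are needed, so at most 14 can be filled.
An assignment achieving 13: Shift 1→Baptiste, Shift 2→Baptiste, Shift 3→Priya, Shift 4→Ghosh, Shift 5→Horvat+Leclerc, Shift 6→Horvat+Ghosh, Shift 7→Priya, Shift 8→Baptiste, Shift 9→Ivanova, Shift 10→Leclerc, Shift 11→Ivanova.
Loads: Horvat 2/2, Baptiste 3/3, Priya 2/2, Ghosh 2/2, Watson 0/2, Ivanova 2/2, Leclerc 2/2.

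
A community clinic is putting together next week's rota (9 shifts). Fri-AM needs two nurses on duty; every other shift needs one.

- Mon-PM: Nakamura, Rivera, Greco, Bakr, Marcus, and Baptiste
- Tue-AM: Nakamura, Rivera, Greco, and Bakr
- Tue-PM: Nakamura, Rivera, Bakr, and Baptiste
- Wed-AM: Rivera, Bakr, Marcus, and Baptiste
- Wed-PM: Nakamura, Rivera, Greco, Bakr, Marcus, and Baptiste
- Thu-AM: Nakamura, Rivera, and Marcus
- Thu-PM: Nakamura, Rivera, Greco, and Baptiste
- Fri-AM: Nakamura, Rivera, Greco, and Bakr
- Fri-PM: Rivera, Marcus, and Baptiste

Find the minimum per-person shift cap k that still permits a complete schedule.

With 6 nurses and 10 worker-slots to fill, someone must work at least ⌈10/6⌉ = 2 shifts, so k ≥ 2.
k = 2 works: Mon-PM→Marcus, Tue-AM→Nakamura, Tue-PM→Rivera, Wed-AM→Bakr, Wed-PM→Marcus, Thu-AM→Nakamura, Thu-PM→Greco, Fri-AM→Greco+Bakr, Fri-PM→Rivera.
Loads: Nakamura 2, Rivera 2, Greco 2, Bakr 2, Marcus 2, Baptiste 0 — all ≤ 2.

2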